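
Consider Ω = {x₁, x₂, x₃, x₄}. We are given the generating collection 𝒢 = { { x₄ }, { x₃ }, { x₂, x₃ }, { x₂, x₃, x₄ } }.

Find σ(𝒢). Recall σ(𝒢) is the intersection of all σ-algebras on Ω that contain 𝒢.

Begin from { ∅, { x₃ }, { x₄ }, { x₂, x₃ }, { x₂, x₃, x₄ }, Ω } (that is, 𝒢 plus ∅ and Ω).
Step 1 adds 5:
  { x₁ }  = complement { x₂, x₃, x₄ }
  { x₁, x₄ }  = complement { x₂, x₃ }
  { x₃, x₄ }  = { x₃ } ∪ { x₄ }
  { x₁, x₂, x₃ }  = complement { x₄ }
  { x₁, x₂, x₄ }  = complement { x₃ }
  [11 total]
Step 2: +3 →
  { x₁, x₂ }  = complement { x₃, x₄ }
  { x₁, x₃ }  = { x₃ } ∪ { x₁ }
  { x₁, x₃, x₄ }  = { x₃, x₄ } ∪ { x₁, x₄ }
  [14 total]
Step 3 (2 new):
  { x₂ }  = complement { x₁, x₃, x₄ }
  { x₂, x₄ }  = complement { x₁, x₃ }
  [16 total]
Step 4 adds nothing — fixpoint reached.

Therefore σ(𝒢) = { ∅, { x₁ }, { x₂ }, { x₃ }, { x₄ }, { x₁, x₂ }, { x₁, x₃ }, { x₁, x₄ }, { x₂, x₃ }, { x₂, x₄ }, { x₃, x₄ }, { x₁, x₂, x₃ }, { x₁, x₂, x₄ }, { x₁, x₃, x₄ }, { x₂, x₃, x₄ }, Ω } (|σ(𝒢)| = 16).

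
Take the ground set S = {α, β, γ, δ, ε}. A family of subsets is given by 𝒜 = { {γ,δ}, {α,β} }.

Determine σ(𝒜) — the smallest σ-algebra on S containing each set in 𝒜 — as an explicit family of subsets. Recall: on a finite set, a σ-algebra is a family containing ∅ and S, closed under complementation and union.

Take S₀ = 𝒜 ∪ {∅, S} = { {}, {α,β}, {γ,δ}, S }.
Round 1 (3 new):
  {α,β,ε}  = {γ,δ}ᶜ
  {γ,δ,ε}  = {α,β}ᶜ
  {α,β,γ,δ}  = {α,β} ∪ {γ,δ}
  (now 7)
Round 2 (1 new):
  {ε}  = {α,β,γ,δ}ᶜ
  (now 8)
Round 3 adds nothing — fixpoint reached.

σ(𝒜) = { {}, {ε}, {α,β}, {γ,δ}, {α,β,ε}, {γ,δ,ε}, {α,β,γ,δ}, S }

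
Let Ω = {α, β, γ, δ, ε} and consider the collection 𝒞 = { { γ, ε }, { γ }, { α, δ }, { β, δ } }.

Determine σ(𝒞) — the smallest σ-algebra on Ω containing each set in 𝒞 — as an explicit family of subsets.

σ(𝒞) (32 sets): { ∅, { α }, { β }, { γ }, { δ }, { ε }, { α, β }, { α, γ }, { α, δ }, { α, ε }, { β, γ }, { β, δ }, { β, ε }, { γ, δ }, { γ, ε }, { δ, ε }, { α, β, γ }, { α, β, δ }, { α, β, ε }, { α, γ, δ }, { α, γ, ε }, { α, δ, ε }, { β, γ, δ }, { β, γ, ε }, { β, δ, ε }, { γ, δ, ε }, { α, β, γ, δ }, { α, β, γ, ε }, { α, β, δ, ε }, { α, γ, δ, ε }, { β, γ, δ, ε }, Ω }

Check:
Begin from { ∅, { γ }, { α, δ }, { β, δ }, { γ, ε }, Ω } (that is, 𝒞 plus ∅ and Ω).
Step 1. New:
  { α, β, δ }  = Ω∖{ γ, ε }
  { α, γ, δ }  = { γ } ∪ { α, δ }
  { α, γ, ε }  = Ω∖{ β, δ }
  { β, γ, δ }  = { γ } ∪ { β, δ }
  { β, γ, ε }  = Ω∖{ α, δ }
  { α, β, δ, ε }  = Ω∖{ γ }
  { α, γ, δ, ε }  = { α, δ } ∪ { γ, ε }
  { β, γ, δ, ε }  = { γ, ε } ∪ { β, δ }
  [14 total]
Step 2 adds 6:
  { α }  = Ω∖{ β, γ, δ, ε }
  { β }  = Ω∖{ α, γ, δ, ε }
  { α, ε }  = Ω∖{ β, γ, δ }
  { β, ε }  = Ω∖{ α, γ, δ }
  { α, β, γ, δ }  = { β, γ, δ } ∪ { α, β, δ }
  { α, β, γ, ε }  = { α, γ, ε } ∪ { β, γ, ε }
  [20 total]
Step 3: 8 new —
  { δ }  = Ω∖{ α, β, γ, ε }
  { ε }  = Ω∖{ α, β, γ, δ }
  { α, β }  = { β } ∪ { α }
  { α, γ }  = { γ } ∪ { α }
  { β, γ }  = { β } ∪ { γ }
  { α, β, ε }  = { β, ε } ∪ { α, ε }
  { α, δ, ε }  = { α, δ } ∪ { α, ε }
  { β, δ, ε }  = { β, ε } ∪ { β, δ }
  [28 total]
Step 4 (4 new):
  { γ, δ }  = Ω∖{ α, β, ε }
  { δ, ε }  = { ε } ∪ { δ }
  { α, β, γ }  = { α, β } ∪ { γ }
  { γ, δ, ε }  = Ω∖{ α, β }
  [32 total]
Step 5: closed — nothing new.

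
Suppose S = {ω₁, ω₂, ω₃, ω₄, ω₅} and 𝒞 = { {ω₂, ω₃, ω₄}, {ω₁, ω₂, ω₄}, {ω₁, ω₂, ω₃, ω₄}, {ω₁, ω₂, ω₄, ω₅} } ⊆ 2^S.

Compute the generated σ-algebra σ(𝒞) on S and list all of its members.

|σ(𝒞)| = 16.  σ(𝒞) = { {}, {ω₁}, {ω₃}, {ω₅}, {ω₁, ω₃}, {ω₁, ω₅}, {ω₂, ω₄}, {ω₃, ω₅}, {ω₁, ω₂, ω₄}, {ω₁, ω₃, ω₅}, {ω₂, ω₃, ω₄}, {ω₂, ω₄, ω₅}, {ω₁, ω₂, ω₃, ω₄}, {ω₁, ω₂, ω₄, ω₅}, {ω₂, ω₃, ω₄, ω₅}, S }

Check:
Begin from { {}, {ω₁, ω₂, ω₄}, {ω₂, ω₃, ω₄}, {ω₁, ω₂, ω₃, ω₄}, {ω₁, ω₂, ω₄, ω₅}, S } (that is, 𝒞 plus ∅ and S).
Round 1: 4 new —
  {ω₃}  = ᶜ of {ω₁, ω₂, ω₄, ω₅}
  {ω₅}  = ᶜ of {ω₁, ω₂, ω₃, ω₄}
  {ω₁, ω₅}  = ᶜ of {ω₂, ω₃, ω₄}
  {ω₃, ω₅}  = ᶜ of {ω₁, ω₂, ω₄}
  |family| = 10
Round 2: +2 →
  {ω₁, ω₃, ω₅}  = {ω₃} ∪ {ω₁, ω₅}
  {ω₂, ω₃, ω₄, ω₅}  = {ω₂, ω₃, ω₄} ∪ {ω₅}
  |family| = 12
Round 3: 2 new —
  {ω₁}  = ᶜ of {ω₂, ω₃, ω₄, ω₅}
  {ω₂, ω₄}  = ᶜ of {ω₁, ω₃, ω₅}
  |family| = 14
Round 4 adds 2:
  {ω₁, ω₃}  = {ω₃} ∪ {ω₁}
  {ω₂, ω₄, ω₅}  = {ω₂, ω₄} ∪ {ω₅}
  |family| = 16
Round 5: closed — nothing new.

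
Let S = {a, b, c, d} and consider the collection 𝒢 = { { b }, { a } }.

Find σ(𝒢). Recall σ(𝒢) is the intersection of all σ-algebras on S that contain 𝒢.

Take S₀ = 𝒢 ∪ {∅, S} = { ∅, { a }, { b }, S }.
Pass 1 adds 3:
  { a, b }  = { b } ∪ { a }
  { a, c, d }  = ᶜ of { b }
  { b, c, d }  = ᶜ of { a }
  — 7 sets.
Pass 2. New:
  { c, d }  = ᶜ of { a, b }
  — 8 sets.
Pass 3: no new sets; the family is a σ-algebra.

Hence σ(𝒢) has 8 members: { ∅, { a }, { b }, { a, b }, { c, d }, { a, c, d }, { b, c, d }, S }.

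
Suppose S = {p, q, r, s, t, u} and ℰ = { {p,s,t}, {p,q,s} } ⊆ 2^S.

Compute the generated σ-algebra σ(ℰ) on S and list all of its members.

|σ(ℰ)| = 16.  σ(ℰ) = { {}, {q}, {t}, {p,s}, {q,t}, {r,u}, {p,q,s}, {p,s,t}, {q,r,u}, {r,t,u}, {p,q,s,t}, {p,r,s,u}, {q,r,t,u}, {p,q,r,s,u}, {p,r,s,t,u}, S }

Trace:
Start: ℰ ∪ {∅, S} = { {}, {p,q,s}, {p,s,t}, S }.
Pass 1 adds 3:
  {q,r,u}  = S∖{p,s,t}
  {r,t,u}  = S∖{p,q,s}
  {p,q,s,t}  = {p,q,s} ∪ {p,s,t}
  |family| = 7
Pass 2 adds 4:
  {r,u}  = S∖{p,q,s,t}
  {q,r,t,u}  = {r,t,u} ∪ {q,r,u}
  {p,q,r,s,u}  = {q,r,u} ∪ {p,q,s}
  {p,r,s,t,u}  = {p,s,t} ∪ {r,t,u}
  |family| = 11
Pass 3: 3 new —
  {q}  = S∖{p,r,s,t,u}
  {t}  = S∖{p,q,r,s,u}
  {p,s}  = S∖{q,r,t,u}
  |family| = 14
Pass 4 (2 new):
  {q,t}  = {q} ∪ {t}
  {p,r,s,u}  = {p,s} ∪ {r,u}
  |family| = 16
Pass 5: closed — nothing new.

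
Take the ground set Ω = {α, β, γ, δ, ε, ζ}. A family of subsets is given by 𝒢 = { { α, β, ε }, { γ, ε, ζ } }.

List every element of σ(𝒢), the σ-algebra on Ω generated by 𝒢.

σ(𝒢) = { {  }, { δ }, { ε }, { α, β }, { γ, ζ }, { δ, ε }, { α, β, δ }, { α, β, ε }, { γ, δ, ζ }, { γ, ε, ζ }, { α, β, γ, ζ }, { α, β, δ, ε }, { γ, δ, ε, ζ }, { α, β, γ, δ, ζ }, { α, β, γ, ε, ζ }, Ω }

Working:
Start: 𝒢 ∪ {∅, Ω} = { {  }, { α, β, ε }, { γ, ε, ζ }, Ω }.
Round 1 (3 new):
  { α, β, δ }  = { γ, ε, ζ }ᶜ
  { γ, δ, ζ }  = { α, β, ε }ᶜ
  { α, β, γ, ε, ζ }  = { α, β, ε } ∪ { γ, ε, ζ }
Round 2 adds 4:
  { δ }  = { α, β, γ, ε, ζ }ᶜ
  { α, β, δ, ε }  = { α, β, ε } ∪ { α, β, δ }
  { γ, δ, ε, ζ }  = { γ, ε, ζ } ∪ { γ, δ, ζ }
  { α, β, γ, δ, ζ }  = { γ, δ, ζ } ∪ { α, β, δ }
Round 3 (3 new):
  { ε }  = { α, β, γ, δ, ζ }ᶜ
  { α, β }  = { γ, δ, ε, ζ }ᶜ
  { γ, ζ }  = { α, β, δ, ε }ᶜ
Round 4 (2 new):
  { δ, ε }  = { δ } ∪ { ε }
  { α, β, γ, ζ }  = { α, β } ∪ { γ, ζ }
Round 5 adds nothing — fixpoint reached.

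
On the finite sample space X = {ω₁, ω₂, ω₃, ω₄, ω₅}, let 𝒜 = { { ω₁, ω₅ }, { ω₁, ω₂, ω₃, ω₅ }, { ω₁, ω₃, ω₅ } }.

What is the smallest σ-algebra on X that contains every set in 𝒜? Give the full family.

σ(𝒜) = { {}, { ω₂ }, { ω₃ }, { ω₄ }, { ω₁, ω₅ }, { ω₂, ω₃ }, { ω₂, ω₄ }, { ω₃, ω₄ }, { ω₁, ω₂, ω₅ }, { ω₁, ω₃, ω₅ }, { ω₁, ω₄, ω₅ }, { ω₂, ω₃, ω₄ }, { ω₁, ω₂, ω₃, ω₅ }, { ω₁, ω₂, ω₄, ω₅ }, { ω₁, ω₃, ω₄, ω₅ }, X }

Derivation:
Seed the family with 𝒜 together with ∅ and X: { {}, { ω₁, ω₅ }, { ω₁, ω₃, ω₅ }, { ω₁, ω₂, ω₃, ω₅ }, X }.
Step 1 adds 3:
  { ω₄ }  = X∖{ ω₁, ω₂, ω₃, ω₅ }
  { ω₂, ω₄ }  = X∖{ ω₁, ω₃, ω₅ }
  { ω₂, ω₃, ω₄ }  = X∖{ ω₁, ω₅ }
  (now 8)
Step 2 adds 3:
  { ω₁, ω₄, ω₅ }  = { ω₄ } ∪ { ω₁, ω₅ }
  { ω₁, ω₂, ω₄, ω₅ }  = { ω₂, ω₄ } ∪ { ω₁, ω₅ }
  { ω₁, ω₃, ω₄, ω₅ }  = { ω₄ } ∪ { ω₁, ω₃, ω₅ }
  (now 11)
Step 3: 3 new —
  { ω₂ }  = X∖{ ω₁, ω₃, ω₄, ω₅ }
  { ω₃ }  = X∖{ ω₁, ω₂, ω₄, ω₅ }
  { ω₂, ω₃ }  = X∖{ ω₁, ω₄, ω₅ }
  (now 14)
Step 4 (2 new):
  { ω₃, ω₄ }  = { ω₃ } ∪ { ω₄ }
  { ω₁, ω₂, ω₅ }  = { ω₁, ω₅ } ∪ { ω₂ }
  (now 16)
Step 5 adds nothing — fixpoint reached.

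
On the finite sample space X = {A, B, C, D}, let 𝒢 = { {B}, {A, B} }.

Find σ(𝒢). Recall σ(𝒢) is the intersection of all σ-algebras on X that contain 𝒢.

|σ(𝒢)| = 8.  σ(𝒢) = { ∅, {A}, {B}, {A, B}, {C, D}, {A, C, D}, {B, C, D}, X }

Trace:
Start: 𝒢 ∪ {∅, X} = { ∅, {B}, {A, B}, X }.
Iteration 1. New:
  {C, D}  = ᶜ of {A, B}
  {A, C, D}  = ᶜ of {B}
  [6 total]
Iteration 2. New:
  {B, C, D}  = {C, D} ∪ {B}
  [7 total]
Iteration 3: 1 new —
  {A}  = ᶜ of {B, C, D}
  [8 total]
Iteration 4: no new sets; the family is a σ-algebra.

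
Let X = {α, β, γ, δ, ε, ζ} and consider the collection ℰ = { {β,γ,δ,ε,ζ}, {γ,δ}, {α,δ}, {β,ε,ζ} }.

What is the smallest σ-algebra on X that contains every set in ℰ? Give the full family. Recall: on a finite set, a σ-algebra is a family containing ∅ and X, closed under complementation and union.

Take S₀ = ℰ ∪ {∅, X} = { {}, {α,δ}, {γ,δ}, {β,ε,ζ}, {β,γ,δ,ε,ζ}, X }.
Iteration 1 (5 new):
  {α}  = complement {β,γ,δ,ε,ζ}
  {α,γ,δ}  = complement {β,ε,ζ}
  {α,β,ε,ζ}  = complement {γ,δ}
  {β,γ,ε,ζ}  = complement {α,δ}
  {α,β,δ,ε,ζ}  = {α,δ} ∪ {β,ε,ζ}
  (now 11)
Iteration 2: +2 →
  {γ}  = complement {α,β,δ,ε,ζ}
  {α,β,γ,ε,ζ}  = {β,γ,ε,ζ} ∪ {α}
  (now 13)
Iteration 3 adds 2:
  {δ}  = complement {α,β,γ,ε,ζ}
  {α,γ}  = {γ} ∪ {α}
  (now 15)
Iteration 4: 1 new —
  {β,δ,ε,ζ}  = complement {α,γ}
  (now 16)
Iteration 5: no new sets; the family is a σ-algebra.

Therefore σ(ℰ) = { {}, {α}, {γ}, {δ}, {α,γ}, {α,δ}, {γ,δ}, {α,γ,δ}, {β,ε,ζ}, {α,β,ε,ζ}, {β,γ,ε,ζ}, {β,δ,ε,ζ}, {α,β,γ,ε,ζ}, {α,β,δ,ε,ζ}, {β,γ,δ,ε,ζ}, X } (|σ(ℰ)| = 16).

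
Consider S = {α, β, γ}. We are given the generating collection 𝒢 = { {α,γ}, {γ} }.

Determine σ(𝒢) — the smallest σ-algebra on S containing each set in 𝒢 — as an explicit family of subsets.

Answer: σ(𝒢) = { {}, {α}, {β}, {γ}, {α,β}, {α,γ}, {β,γ}, S }

Working:
Take S₀ = 𝒢 ∪ {∅, S} = { {}, {γ}, {α,γ}, S }.
Iteration 1: +2 →
  {β}  = S∖{α,γ}
  {α,β}  = S∖{γ}
  |family| = 6
Iteration 2 (1 new):
  {β,γ}  = {γ} ∪ {β}
  |family| = 7
Iteration 3: 1 new —
  {α}  = S∖{β,γ}
  |family| = 8
After Iteration 4 the family is unchanged; done.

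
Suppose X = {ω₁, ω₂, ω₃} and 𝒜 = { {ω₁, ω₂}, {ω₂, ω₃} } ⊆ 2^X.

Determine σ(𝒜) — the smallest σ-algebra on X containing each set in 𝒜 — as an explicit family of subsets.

σ(𝒜) = { {}, {ω₁}, {ω₂}, {ω₃}, {ω₁, ω₂}, {ω₁, ω₃}, {ω₂, ω₃}, X }

Check:
Initial family (4 sets): { {}, {ω₁, ω₂}, {ω₂, ω₃}, X }.
Iteration 1. New:
  {ω₁}  = X∖{ω₂, ω₃}
  {ω₃}  = X∖{ω₁, ω₂}
  (now 6)
Iteration 2: 1 new —
  {ω₁, ω₃}  = {ω₃} ∪ {ω₁}
  (now 7)
Iteration 3. New:
  {ω₂}  = X∖{ω₁, ω₃}
  (now 8)
Iteration 4: stable.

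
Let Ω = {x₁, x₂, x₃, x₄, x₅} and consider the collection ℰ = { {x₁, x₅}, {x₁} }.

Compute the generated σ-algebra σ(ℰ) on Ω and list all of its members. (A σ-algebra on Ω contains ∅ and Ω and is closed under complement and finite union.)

σ(ℰ) (8 sets): { {}, {x₁}, {x₅}, {x₁, x₅}, {x₂, x₃, x₄}, {x₁, x₂, x₃, x₄}, {x₂, x₃, x₄, x₅}, Ω }

Derivation:
Take S₀ = ℰ ∪ {∅, Ω} = { {}, {x₁}, {x₁, x₅}, Ω }.
Round 1 adds 2:
  {x₂, x₃, x₄}  = {x₁, x₅}ᶜ
  {x₂, x₃, x₄, x₅}  = {x₁}ᶜ
  (now 6)
Round 2: 1 new —
  {x₁, x₂, x₃, x₄}  = {x₂, x₃, x₄} ∪ {x₁}
  (now 7)
Round 3 adds 1:
  {x₅}  = {x₁, x₂, x₃, x₄}ᶜ
  (now 8)
Round 4: closed — nothing new.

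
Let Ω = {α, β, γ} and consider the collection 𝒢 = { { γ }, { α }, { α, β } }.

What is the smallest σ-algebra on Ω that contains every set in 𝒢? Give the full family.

σ(𝒢) (8 sets): { {}, { α }, { β }, { γ }, { α, β }, { α, γ }, { β, γ }, Ω }

Derivation:
Initial family (5 sets): { {}, { α }, { γ }, { α, β }, Ω }.
Pass 1: +2 →
  { α, γ }  = { γ } ∪ { α }
  { β, γ }  = complement { α }
  (now 7)
Pass 2. New:
  { β }  = complement { α, γ }
  (now 8)
Pass 3: stable.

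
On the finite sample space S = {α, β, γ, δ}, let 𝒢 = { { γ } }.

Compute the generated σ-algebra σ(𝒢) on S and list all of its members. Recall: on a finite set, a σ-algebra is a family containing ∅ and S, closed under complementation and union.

Start: 𝒢 ∪ {∅, S} = { {  }, { γ }, S }.
Iteration 1: +1 →
  { α, β, δ }  = S∖{ γ }
  (now 4)
Iteration 2: no new sets; the family is a σ-algebra.

|σ(𝒢)| = 4.  σ(𝒢) = { {  }, { γ }, { α, β, δ }, S }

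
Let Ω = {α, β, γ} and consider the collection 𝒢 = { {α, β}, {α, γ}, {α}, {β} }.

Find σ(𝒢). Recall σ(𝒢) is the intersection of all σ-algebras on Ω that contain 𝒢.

Seed the family with 𝒢 together with ∅ and Ω: { ∅, {α}, {β}, {α, β}, {α, γ}, Ω }.
Pass 1: 2 new —
  {γ}  = Ω∖{α, β}
  {β, γ}  = Ω∖{α}
  [8 total]
Pass 2: stable.

Therefore σ(𝒢) = { ∅, {α}, {β}, {γ}, {α, β}, {α, γ}, {β, γ}, Ω } (|σ(𝒢)| = 8).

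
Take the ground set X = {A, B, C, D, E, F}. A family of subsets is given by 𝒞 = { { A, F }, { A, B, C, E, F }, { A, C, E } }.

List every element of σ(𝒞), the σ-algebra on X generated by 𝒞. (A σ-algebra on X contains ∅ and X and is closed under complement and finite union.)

Start: 𝒞 ∪ {∅, X} = { {}, { A, F }, { A, C, E }, { A, B, C, E, F }, X }.
Iteration 1 (4 new):
  { D }  = { A, B, C, E, F }ᶜ
  { B, D, F }  = { A, C, E }ᶜ
  { A, C, E, F }  = { A, F } ∪ { A, C, E }
  { B, C, D, E }  = { A, F }ᶜ
  |family| = 9
Iteration 2. New:
  { B, D }  = { A, C, E, F }ᶜ
  { A, D, F }  = { A, F } ∪ { D }
  { A, B, D, F }  = { B, D, F } ∪ { A, F }
  { A, C, D, E }  = { A, C, E } ∪ { D }
  { A, B, C, D, E }  = { A, C, E } ∪ { B, C, D, E }
  { A, C, D, E, F }  = { A, C, E, F } ∪ { D }
  { B, C, D, E, F }  = { B, D, F } ∪ { B, C, D, E }
  |family| = 16
Iteration 3 adds 6:
  { A }  = { B, C, D, E, F }ᶜ
  { B }  = { A, C, D, E, F }ᶜ
  { F }  = { A, B, C, D, E }ᶜ
  { B, F }  = { A, C, D, E }ᶜ
  { C, E }  = { A, B, D, F }ᶜ
  { B, C, E }  = { A, D, F }ᶜ
  |family| = 22
Iteration 4: 9 new —
  { A, B }  = { A } ∪ { B }
  { A, D }  = { A } ∪ { D }
  { D, F }  = { F } ∪ { D }
  { A, B, D }  = { A } ∪ { B, D }
  { A, B, F }  = { A } ∪ { B, F }
  { C, D, E }  = { D } ∪ { C, E }
  { C, E, F }  = { F } ∪ { C, E }
  { A, B, C, E }  = { A } ∪ { B, C, E }
  { B, C, E, F }  = { B, F } ∪ { B, C, E }
  |family| = 31
Iteration 5: 1 new —
  { C, D, E, F }  = { A, B }ᶜ
  |family| = 32
Iteration 6: already closed under ᶜ and ∪.

|σ(𝒞)| = 32.  σ(𝒞) = { {}, { A }, { B }, { D }, { F }, { A, B }, { A, D }, { A, F }, { B, D }, { B, F }, { C, E }, { D, F }, { A, B, D }, { A, B, F }, { A, C, E }, { A, D, F }, { B, C, E }, { B, D, F }, { C, D, E }, { C, E, F }, { A, B, C, E }, { A, B, D, F }, { A, C, D, E }, { A, C, E, F }, { B, C, D, E }, { B, C, E, F }, { C, D, E, F }, { A, B, C, D, E }, { A, B, C, E, F }, { A, C, D, E, F }, { B, C, D, E, F }, X }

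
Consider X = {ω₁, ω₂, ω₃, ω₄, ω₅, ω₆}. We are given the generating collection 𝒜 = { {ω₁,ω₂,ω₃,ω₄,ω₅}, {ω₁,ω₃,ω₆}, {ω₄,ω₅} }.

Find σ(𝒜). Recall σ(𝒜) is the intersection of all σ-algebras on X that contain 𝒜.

σ(𝒜) (16 sets): { ∅, {ω₂}, {ω₆}, {ω₁,ω₃}, {ω₂,ω₆}, {ω₄,ω₅}, {ω₁,ω₂,ω₃}, {ω₁,ω₃,ω₆}, {ω₂,ω₄,ω₅}, {ω₄,ω₅,ω₆}, {ω₁,ω₂,ω₃,ω₆}, {ω₁,ω₃,ω₄,ω₅}, {ω₂,ω₄,ω₅,ω₆}, {ω₁,ω₂,ω₃,ω₄,ω₅}, {ω₁,ω₃,ω₄,ω₅,ω₆}, X }

Derivation:
Initial family (5 sets): { ∅, {ω₄,ω₅}, {ω₁,ω₃,ω₆}, {ω₁,ω₂,ω₃,ω₄,ω₅}, X }.
Round 1. New:
  {ω₆}  = complement {ω₁,ω₂,ω₃,ω₄,ω₅}
  {ω₂,ω₄,ω₅}  = complement {ω₁,ω₃,ω₆}
  {ω₁,ω₂,ω₃,ω₆}  = complement {ω₄,ω₅}
  {ω₁,ω₃,ω₄,ω₅,ω₆}  = {ω₄,ω₅} ∪ {ω₁,ω₃,ω₆}
  (now 9)
Round 2. New:
  {ω₂}  = complement {ω₁,ω₃,ω₄,ω₅,ω₆}
  {ω₄,ω₅,ω₆}  = {ω₆} ∪ {ω₄,ω₅}
  {ω₂,ω₄,ω₅,ω₆}  = {ω₆} ∪ {ω₂,ω₄,ω₅}
  (now 12)
Round 3: 3 new —
  {ω₁,ω₃}  = complement {ω₂,ω₄,ω₅,ω₆}
  {ω₂,ω₆}  = {ω₂} ∪ {ω₆}
  {ω₁,ω₂,ω₃}  = complement {ω₄,ω₅,ω₆}
  (now 15)
Round 4 (1 new):
  {ω₁,ω₃,ω₄,ω₅}  = complement {ω₂,ω₆}
  (now 16)
Round 5: already closed under ᶜ and ∪.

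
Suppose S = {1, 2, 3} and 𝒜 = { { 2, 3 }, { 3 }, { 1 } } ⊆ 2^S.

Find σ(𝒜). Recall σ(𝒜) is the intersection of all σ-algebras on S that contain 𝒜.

Seed the family with 𝒜 together with ∅ and S: { {  }, { 1 }, { 3 }, { 2, 3 }, S }.
Round 1 adds 2:
  { 1, 2 }  = { 3 }ᶜ
  { 1, 3 }  = { 3 } ∪ { 1 }
Round 2 (1 new):
  { 2 }  = { 1, 3 }ᶜ
Round 3: no new sets; the family is a σ-algebra.

|σ(𝒜)| = 8.  σ(𝒜) = { {  }, { 1 }, { 2 }, { 3 }, { 1, 2 }, { 1, 3 }, { 2, 3 }, S }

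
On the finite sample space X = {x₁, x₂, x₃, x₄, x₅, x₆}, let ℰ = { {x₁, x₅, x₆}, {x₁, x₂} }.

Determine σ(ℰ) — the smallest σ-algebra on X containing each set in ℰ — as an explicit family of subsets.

Take S₀ = ℰ ∪ {∅, X} = { {}, {x₁, x₂}, {x₁, x₅, x₆}, X }.
Pass 1 (3 new):
  {x₂, x₃, x₄}  = X∖{x₁, x₅, x₆}
  {x₁, x₂, x₅, x₆}  = {x₁, x₂} ∪ {x₁, x₅, x₆}
  {x₃, x₄, x₅, x₆}  = X∖{x₁, x₂}
  (now 7)
Pass 2 adds 4:
  {x₃, x₄}  = X∖{x₁, x₂, x₅, x₆}
  {x₁, x₂, x₃, x₄}  = {x₂, x₃, x₄} ∪ {x₁, x₂}
  {x₁, x₃, x₄, x₅, x₆}  = {x₁, x₅, x₆} ∪ {x₃, x₄, x₅, x₆}
  {x₂, x₃, x₄, x₅, x₆}  = {x₂, x₃, x₄} ∪ {x₃, x₄, x₅, x₆}
  (now 11)
Pass 3: +3 →
  {x₁}  = X∖{x₂, x₃, x₄, x₅, x₆}
  {x₂}  = X∖{x₁, x₃, x₄, x₅, x₆}
  {x₅, x₆}  = X∖{x₁, x₂, x₃, x₄}
  (now 14)
Pass 4 adds 2:
  {x₁, x₃, x₄}  = {x₃, x₄} ∪ {x₁}
  {x₂, x₅, x₆}  = {x₅, x₆} ∪ {x₂}
  (now 16)
Pass 5: no new sets; the family is a σ-algebra.

σ(ℰ) = { {}, {x₁}, {x₂}, {x₁, x₂}, {x₃, x₄}, {x₅, x₆}, {x₁, x₃, x₄}, {x₁, x₅, x₆}, {x₂, x₃, x₄}, {x₂, x₅, x₆}, {x₁, x₂, x₃, x₄}, {x₁, x₂, x₅, x₆}, {x₃, x₄, x₅, x₆}, {x₁, x₃, x₄, x₅, x₆}, {x₂, x₃, x₄, x₅, x₆}, X }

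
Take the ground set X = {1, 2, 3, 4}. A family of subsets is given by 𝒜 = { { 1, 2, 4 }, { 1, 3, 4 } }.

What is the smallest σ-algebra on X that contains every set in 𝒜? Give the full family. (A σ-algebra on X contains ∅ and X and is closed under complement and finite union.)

Answer: σ(𝒜) = { ∅, { 2 }, { 3 }, { 1, 4 }, { 2, 3 }, { 1, 2, 4 }, { 1, 3, 4 }, X }

Derivation:
Begin from { ∅, { 1, 2, 4 }, { 1, 3, 4 }, X } (that is, 𝒜 plus ∅ and X).
Round 1: 2 new —
  { 2 }  = { 1, 3, 4 }ᶜ
  { 3 }  = { 1, 2, 4 }ᶜ
  — 6 sets.
Round 2: 1 new —
  { 2, 3 }  = { 3 } ∪ { 2 }
  — 7 sets.
Round 3: +1 →
  { 1, 4 }  = { 2, 3 }ᶜ
  — 8 sets.
Round 4: closed — nothing new.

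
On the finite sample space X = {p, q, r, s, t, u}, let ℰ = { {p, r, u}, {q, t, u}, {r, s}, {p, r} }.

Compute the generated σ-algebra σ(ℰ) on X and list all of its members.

Answer: σ(ℰ) = { {}, {p}, {r}, {s}, {u}, {p, r}, {p, s}, {p, u}, {q, t}, {r, s}, {r, u}, {s, u}, {p, q, t}, {p, r, s}, {p, r, u}, {p, s, u}, {q, r, t}, {q, s, t}, {q, t, u}, {r, s, u}, {p, q, r, t}, {p, q, s, t}, {p, q, t, u}, {p, r, s, u}, {q, r, s, t}, {q, r, t, u}, {q, s, t, u}, {p, q, r, s, t}, {p, q, r, t, u}, {p, q, s, t, u}, {q, r, s, t, u}, X }

Trace:
Take S₀ = ℰ ∪ {∅, X} = { {}, {p, r}, {r, s}, {p, r, u}, {q, t, u}, X }.
Iteration 1 (7 new):
  {p, r, s}  = ᶜ of {q, t, u}
  {q, s, t}  = ᶜ of {p, r, u}
  {p, q, t, u}  = ᶜ of {r, s}
  {p, r, s, u}  = {r, s} ∪ {p, r, u}
  {q, s, t, u}  = ᶜ of {p, r}
  {p, q, r, t, u}  = {p, r} ∪ {q, t, u}
  {q, r, s, t, u}  = {r, s} ∪ {q, t, u}
  (now 13)
Iteration 2 adds 6:
  {p}  = ᶜ of {q, r, s, t, u}
  {s}  = ᶜ of {p, q, r, t, u}
  {q, t}  = ᶜ of {p, r, s, u}
  {q, r, s, t}  = {r, s} ∪ {q, s, t}
  {p, q, r, s, t}  = {p, r, s} ∪ {q, s, t}
  {p, q, s, t, u}  = {q, s, t, u} ∪ {p, q, t, u}
  (now 19)
Iteration 3: +7 →
  {r}  = ᶜ of {p, q, s, t, u}
  {u}  = ᶜ of {p, q, r, s, t}
  {p, s}  = {s} ∪ {p}
  {p, u}  = ᶜ of {q, r, s, t}
  {p, q, t}  = {q, t} ∪ {p}
  {p, q, r, t}  = {q, t} ∪ {p, r}
  {p, q, s, t}  = {q, s, t} ∪ {p}
  (now 26)
Iteration 4 (6 new):
  {r, u}  = ᶜ of {p, q, s, t}
  {s, u}  = ᶜ of {p, q, r, t}
  {p, s, u}  = {p, u} ∪ {p, s}
  {q, r, t}  = {q, t} ∪ {r}
  {r, s, u}  = ᶜ of {p, q, t}
  {q, r, t, u}  = ᶜ of {p, s}
  (now 32)
Iteration 5 adds nothing — fixpoint reached.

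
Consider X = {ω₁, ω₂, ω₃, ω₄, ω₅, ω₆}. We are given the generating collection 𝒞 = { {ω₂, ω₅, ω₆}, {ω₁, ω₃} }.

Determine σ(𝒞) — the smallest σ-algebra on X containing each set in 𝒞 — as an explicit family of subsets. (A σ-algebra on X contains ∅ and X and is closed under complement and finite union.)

Begin from { {}, {ω₁, ω₃}, {ω₂, ω₅, ω₆}, X } (that is, 𝒞 plus ∅ and X).
Round 1: 3 new —
  {ω₁, ω₃, ω₄}  = complement {ω₂, ω₅, ω₆}
  {ω₂, ω₄, ω₅, ω₆}  = complement {ω₁, ω₃}
  {ω₁, ω₂, ω₃, ω₅, ω₆}  = {ω₁, ω₃} ∪ {ω₂, ω₅, ω₆}
Round 2. New:
  {ω₄}  = complement {ω₁, ω₂, ω₃, ω₅, ω₆}
Round 3: closed — nothing new.

σ(𝒞) = { {}, {ω₄}, {ω₁, ω₃}, {ω₁, ω₃, ω₄}, {ω₂, ω₅, ω₆}, {ω₂, ω₄, ω₅, ω₆}, {ω₁, ω₂, ω₃, ω₅, ω₆}, X }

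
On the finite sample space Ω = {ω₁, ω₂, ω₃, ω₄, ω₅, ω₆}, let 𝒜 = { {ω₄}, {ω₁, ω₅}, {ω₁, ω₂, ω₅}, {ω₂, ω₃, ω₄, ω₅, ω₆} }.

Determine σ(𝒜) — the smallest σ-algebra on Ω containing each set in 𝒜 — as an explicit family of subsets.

Initial family (6 sets): { {}, {ω₄}, {ω₁, ω₅}, {ω₁, ω₂, ω₅}, {ω₂, ω₃, ω₄, ω₅, ω₆}, Ω }.
Pass 1 (6 new):
  {ω₁}  = complement {ω₂, ω₃, ω₄, ω₅, ω₆}
  {ω₁, ω₄, ω₅}  = {ω₁, ω₅} ∪ {ω₄}
  {ω₃, ω₄, ω₆}  = complement {ω₁, ω₂, ω₅}
  {ω₁, ω₂, ω₄, ω₅}  = {ω₁, ω₂, ω₅} ∪ {ω₄}
  {ω₂, ω₃, ω₄, ω₆}  = complement {ω₁, ω₅}
  {ω₁, ω₂, ω₃, ω₅, ω₆}  = complement {ω₄}
  [12 total]
Pass 2 (6 new):
  {ω₁, ω₄}  = {ω₁} ∪ {ω₄}
  {ω₃, ω₆}  = complement {ω₁, ω₂, ω₄, ω₅}
  {ω₂, ω₃, ω₆}  = complement {ω₁, ω₄, ω₅}
  {ω₁, ω₃, ω₄, ω₆}  = {ω₁} ∪ {ω₃, ω₄, ω₆}
  {ω₁, ω₂, ω₃, ω₄, ω₆}  = {ω₁} ∪ {ω₂, ω₃, ω₄, ω₆}
  {ω₁, ω₃, ω₄, ω₅, ω₆}  = {ω₁, ω₄, ω₅} ∪ {ω₃, ω₄, ω₆}
  [18 total]
Pass 3: 7 new —
  {ω₂}  = complement {ω₁, ω₃, ω₄, ω₅, ω₆}
  {ω₅}  = complement {ω₁, ω₂, ω₃, ω₄, ω₆}
  {ω₂, ω₅}  = complement {ω₁, ω₃, ω₄, ω₆}
  {ω₁, ω₃, ω₆}  = {ω₃, ω₆} ∪ {ω₁}
  {ω₁, ω₂, ω₃, ω₆}  = {ω₂, ω₃, ω₆} ∪ {ω₁}
  {ω₁, ω₃, ω₅, ω₆}  = {ω₃, ω₆} ∪ {ω₁, ω₅}
  {ω₂, ω₃, ω₅, ω₆}  = complement {ω₁, ω₄}
  [25 total]
Pass 4: 7 new —
  {ω₁, ω₂}  = {ω₁} ∪ {ω₂}
  {ω₂, ω₄}  = complement {ω₁, ω₃, ω₅, ω₆}
  {ω₄, ω₅}  = complement {ω₁, ω₂, ω₃, ω₆}
  {ω₁, ω₂, ω₄}  = {ω₂} ∪ {ω₁, ω₄}
  {ω₂, ω₄, ω₅}  = complement {ω₁, ω₃, ω₆}
  {ω₃, ω₅, ω₆}  = {ω₅} ∪ {ω₃, ω₆}
  {ω₃, ω₄, ω₅, ω₆}  = {ω₅} ∪ {ω₃, ω₄, ω₆}
  [32 total]
Pass 5: already closed under ᶜ and ∪.

Hence σ(𝒜) has 32 members: { {}, {ω₁}, {ω₂}, {ω₄}, {ω₅}, {ω₁, ω₂}, {ω₁, ω₄}, {ω₁, ω₅}, {ω₂, ω₄}, {ω₂, ω₅}, {ω₃, ω₆}, {ω₄, ω₅}, {ω₁, ω₂, ω₄}, {ω₁, ω₂, ω₅}, {ω₁, ω₃, ω₆}, {ω₁, ω₄, ω₅}, {ω₂, ω₃, ω₆}, {ω₂, ω₄, ω₅}, {ω₃, ω₄, ω₆}, {ω₃, ω₅, ω₆}, {ω₁, ω₂, ω₃, ω₆}, {ω₁, ω₂, ω₄, ω₅}, {ω₁, ω₃, ω₄, ω₆}, {ω₁, ω₃, ω₅, ω₆}, {ω₂, ω₃, ω₄, ω₆}, {ω₂, ω₃, ω₅, ω₆}, {ω₃, ω₄, ω₅, ω₆}, {ω₁, ω₂, ω₃, ω₄, ω₆}, {ω₁, ω₂, ω₃, ω₅, ω₆}, {ω₁, ω₃, ω₄, ω₅, ω₆}, {ω₂, ω₃, ω₄, ω₅, ω₆}, Ω }.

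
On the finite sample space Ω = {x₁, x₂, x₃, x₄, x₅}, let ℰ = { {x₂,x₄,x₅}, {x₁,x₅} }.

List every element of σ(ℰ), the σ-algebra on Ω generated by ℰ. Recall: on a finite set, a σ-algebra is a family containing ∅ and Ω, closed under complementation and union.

|σ(ℰ)| = 16.  σ(ℰ) = { {}, {x₁}, {x₃}, {x₅}, {x₁,x₃}, {x₁,x₅}, {x₂,x₄}, {x₃,x₅}, {x₁,x₂,x₄}, {x₁,x₃,x₅}, {x₂,x₃,x₄}, {x₂,x₄,x₅}, {x₁,x₂,x₃,x₄}, {x₁,x₂,x₄,x₅}, {x₂,x₃,x₄,x₅}, Ω }

Derivation:
Initial family (4 sets): { {}, {x₁,x₅}, {x₂,x₄,x₅}, Ω }.
Step 1 (3 new):
  {x₁,x₃}  = ᶜ of {x₂,x₄,x₅}
  {x₂,x₃,x₄}  = ᶜ of {x₁,x₅}
  {x₁,x₂,x₄,x₅}  = {x₂,x₄,x₅} ∪ {x₁,x₅}
  |family| = 7
Step 2 adds 4:
  {x₃}  = ᶜ of {x₁,x₂,x₄,x₅}
  {x₁,x₃,x₅}  = {x₁,x₃} ∪ {x₁,x₅}
  {x₁,x₂,x₃,x₄}  = {x₂,x₃,x₄} ∪ {x₁,x₃}
  {x₂,x₃,x₄,x₅}  = {x₂,x₃,x₄} ∪ {x₂,x₄,x₅}
  |family| = 11
Step 3 adds 3:
  {x₁}  = ᶜ of {x₂,x₃,x₄,x₅}
  {x₅}  = ᶜ of {x₁,x₂,x₃,x₄}
  {x₂,x₄}  = ᶜ of {x₁,x₃,x₅}
  |family| = 14
Step 4 (2 new):
  {x₃,x₅}  = {x₃} ∪ {x₅}
  {x₁,x₂,x₄}  = {x₂,x₄} ∪ {x₁}
  |family| = 16
Step 5: closed — nothing new.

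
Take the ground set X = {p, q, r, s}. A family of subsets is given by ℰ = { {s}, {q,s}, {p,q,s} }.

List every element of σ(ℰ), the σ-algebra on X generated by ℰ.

Begin from { {}, {s}, {q,s}, {p,q,s}, X } (that is, ℰ plus ∅ and X).
Pass 1: 3 new —
  {r}  = ᶜ of {p,q,s}
  {p,r}  = ᶜ of {q,s}
  {p,q,r}  = ᶜ of {s}
  [8 total]
Pass 2 (3 new):
  {r,s}  = {s} ∪ {r}
  {p,r,s}  = {s} ∪ {p,r}
  {q,r,s}  = {r} ∪ {q,s}
  [11 total]
Pass 3 (3 new):
  {p}  = ᶜ of {q,r,s}
  {q}  = ᶜ of {p,r,s}
  {p,q}  = ᶜ of {r,s}
  [14 total]
Pass 4: +2 →
  {p,s}  = {s} ∪ {p}
  {q,r}  = {r} ∪ {q}
  [16 total]
After Pass 5 the family is unchanged; done.

σ(ℰ) = { {}, {p}, {q}, {r}, {s}, {p,q}, {p,r}, {p,s}, {q,r}, {q,s}, {r,s}, {p,q,r}, {p,q,s}, {p,r,s}, {q,r,s}, X }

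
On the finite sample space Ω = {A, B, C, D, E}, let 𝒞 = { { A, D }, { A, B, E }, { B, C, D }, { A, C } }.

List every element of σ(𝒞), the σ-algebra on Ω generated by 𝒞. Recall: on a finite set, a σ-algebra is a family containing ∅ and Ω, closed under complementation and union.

Seed the family with 𝒞 together with ∅ and Ω: { {  }, { A, C }, { A, D }, { A, B, E }, { B, C, D }, Ω }.
Iteration 1: +8 →
  { A, E }  = Ω∖{ B, C, D }
  { C, D }  = Ω∖{ A, B, E }
  { A, C, D }  = { A, D } ∪ { A, C }
  { B, C, E }  = Ω∖{ A, D }
  { B, D, E }  = Ω∖{ A, C }
  { A, B, C, D }  = { B, C, D } ∪ { A, D }
  { A, B, C, E }  = { A, B, E } ∪ { A, C }
  { A, B, D, E }  = { A, B, E } ∪ { A, D }
  |family| = 14
Iteration 2: 8 new —
  { C }  = Ω∖{ A, B, D, E }
  { D }  = Ω∖{ A, B, C, E }
  { E }  = Ω∖{ A, B, C, D }
  { B, E }  = Ω∖{ A, C, D }
  { A, C, E }  = { A, C } ∪ { A, E }
  { A, D, E }  = { A, D } ∪ { A, E }
  { A, C, D, E }  = { C, D } ∪ { A, E }
  { B, C, D, E }  = { C, D } ∪ { B, C, E }
  |family| = 22
Iteration 3 adds 7:
  { A }  = Ω∖{ B, C, D, E }
  { B }  = Ω∖{ A, C, D, E }
  { B, C }  = Ω∖{ A, D, E }
  { B, D }  = Ω∖{ A, C, E }
  { C, E }  = { E } ∪ { C }
  { D, E }  = { E } ∪ { D }
  { C, D, E }  = { C, D } ∪ { E }
  |family| = 29
Iteration 4: 3 new —
  { A, B }  = Ω∖{ C, D, E }
  { A, B, C }  = Ω∖{ D, E }
  { A, B, D }  = Ω∖{ C, E }
  |family| = 32
Iteration 5: already closed under ᶜ and ∪.

Therefore σ(𝒞) = { {  }, { A }, { B }, { C }, { D }, { E }, { A, B }, { A, C }, { A, D }, { A, E }, { B, C }, { B, D }, { B, E }, { C, D }, { C, E }, { D, E }, { A, B, C }, { A, B, D }, { A, B, E }, { A, C, D }, { A, C, E }, { A, D, E }, { B, C, D }, { B, C, E }, { B, D, E }, { C, D, E }, { A, B, C, D }, { A, B, C, E }, { A, B, D, E }, { A, C, D, E }, { B, C, D, E }, Ω } (|σ(𝒞)| = 32).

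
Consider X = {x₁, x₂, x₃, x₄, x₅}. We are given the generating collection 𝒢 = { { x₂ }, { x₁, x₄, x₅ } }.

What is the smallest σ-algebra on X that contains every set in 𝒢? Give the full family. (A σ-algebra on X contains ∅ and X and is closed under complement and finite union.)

Answer: σ(𝒢) = { {}, { x₂ }, { x₃ }, { x₂, x₃ }, { x₁, x₄, x₅ }, { x₁, x₂, x₄, x₅ }, { x₁, x₃, x₄, x₅ }, X }

Check:
Take S₀ = 𝒢 ∪ {∅, X} = { {}, { x₂ }, { x₁, x₄, x₅ }, X }.
Pass 1: +3 →
  { x₂, x₃ }  = ᶜ of { x₁, x₄, x₅ }
  { x₁, x₂, x₄, x₅ }  = { x₂ } ∪ { x₁, x₄, x₅ }
  { x₁, x₃, x₄, x₅ }  = ᶜ of { x₂ }
  [7 total]
Pass 2 (1 new):
  { x₃ }  = ᶜ of { x₁, x₂, x₄, x₅ }
  [8 total]
Pass 3: no new sets; the family is a σ-algebra.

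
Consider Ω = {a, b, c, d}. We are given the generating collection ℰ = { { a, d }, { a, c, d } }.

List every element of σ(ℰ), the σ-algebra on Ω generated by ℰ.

σ(ℰ) = { {}, { b }, { c }, { a, d }, { b, c }, { a, b, d }, { a, c, d }, Ω }

Derivation:
Initial family (4 sets): { {}, { a, d }, { a, c, d }, Ω }.
Step 1: 2 new —
  { b }  = { a, c, d }ᶜ
  { b, c }  = { a, d }ᶜ
  [6 total]
Step 2 adds 1:
  { a, b, d }  = { a, d } ∪ { b }
  [7 total]
Step 3. New:
  { c }  = { a, b, d }ᶜ
  [8 total]
Step 4 adds nothing — fixpoint reached.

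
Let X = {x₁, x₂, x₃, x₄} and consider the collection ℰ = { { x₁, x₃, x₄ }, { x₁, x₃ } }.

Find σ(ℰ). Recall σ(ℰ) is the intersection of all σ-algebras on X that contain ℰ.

σ(ℰ) (8 sets): { {  }, { x₂ }, { x₄ }, { x₁, x₃ }, { x₂, x₄ }, { x₁, x₂, x₃ }, { x₁, x₃, x₄ }, X }

Check:
Seed the family with ℰ together with ∅ and X: { {  }, { x₁, x₃ }, { x₁, x₃, x₄ }, X }.
Round 1. New:
  { x₂ }  = { x₁, x₃, x₄ }ᶜ
  { x₂, x₄ }  = { x₁, x₃ }ᶜ
  [6 total]
Round 2. New:
  { x₁, x₂, x₃ }  = { x₁, x₃ } ∪ { x₂ }
  [7 total]
Round 3. New:
  { x₄ }  = { x₁, x₂, x₃ }ᶜ
  [8 total]
Round 4: already closed under ᶜ and ∪.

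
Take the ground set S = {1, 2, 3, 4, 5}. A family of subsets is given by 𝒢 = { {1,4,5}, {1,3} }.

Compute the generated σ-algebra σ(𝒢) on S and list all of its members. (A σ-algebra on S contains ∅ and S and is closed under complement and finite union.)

σ(𝒢) (16 sets): { ∅, {1}, {2}, {3}, {1,2}, {1,3}, {2,3}, {4,5}, {1,2,3}, {1,4,5}, {2,4,5}, {3,4,5}, {1,2,4,5}, {1,3,4,5}, {2,3,4,5}, S }

Working:
Initial family (4 sets): { ∅, {1,3}, {1,4,5}, S }.
Round 1: 3 new —
  {2,3}  = S∖{1,4,5}
  {2,4,5}  = S∖{1,3}
  {1,3,4,5}  = {1,3} ∪ {1,4,5}
Round 2: 4 new —
  {2}  = S∖{1,3,4,5}
  {1,2,3}  = {2,3} ∪ {1,3}
  {1,2,4,5}  = {1,4,5} ∪ {2,4,5}
  {2,3,4,5}  = {2,3} ∪ {2,4,5}
Round 3: 3 new —
  {1}  = S∖{2,3,4,5}
  {3}  = S∖{1,2,4,5}
  {4,5}  = S∖{1,2,3}
Round 4 adds 2:
  {1,2}  = {2} ∪ {1}
  {3,4,5}  = {4,5} ∪ {3}
After Round 5 the family is unchanged; done.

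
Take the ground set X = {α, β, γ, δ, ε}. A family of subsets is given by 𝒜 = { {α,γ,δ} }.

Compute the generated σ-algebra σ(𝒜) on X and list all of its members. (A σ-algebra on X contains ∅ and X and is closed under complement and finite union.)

σ(𝒜) = { ∅, {β,ε}, {α,γ,δ}, X }

Trace:
Seed the family with 𝒜 together with ∅ and X: { ∅, {α,γ,δ}, X }.
Iteration 1: +1 →
  {β,ε}  = X∖{α,γ,δ}
Iteration 2: already closed under ᶜ and ∪.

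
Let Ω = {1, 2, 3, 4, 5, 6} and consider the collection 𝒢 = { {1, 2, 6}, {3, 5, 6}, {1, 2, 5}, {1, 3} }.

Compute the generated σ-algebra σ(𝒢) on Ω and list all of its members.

Begin from { {}, {1, 3}, {1, 2, 5}, {1, 2, 6}, {3, 5, 6}, Ω } (that is, 𝒢 plus ∅ and Ω).
Round 1 (9 new):
  {1, 2, 4}  = {3, 5, 6}ᶜ
  {3, 4, 5}  = {1, 2, 6}ᶜ
  {3, 4, 6}  = {1, 2, 5}ᶜ
  {1, 2, 3, 5}  = {1, 2, 5} ∪ {1, 3}
  {1, 2, 3, 6}  = {1, 3} ∪ {1, 2, 6}
  {1, 2, 5, 6}  = {1, 2, 5} ∪ {1, 2, 6}
  {1, 3, 5, 6}  = {1, 3} ∪ {3, 5, 6}
  {2, 4, 5, 6}  = {1, 3}ᶜ
  {1, 2, 3, 5, 6}  = {1, 2, 5} ∪ {3, 5, 6}
Round 2 adds 16:
  {4}  = {1, 2, 3, 5, 6}ᶜ
  {2, 4}  = {1, 3, 5, 6}ᶜ
  {3, 4}  = {1, 2, 5, 6}ᶜ
  {4, 5}  = {1, 2, 3, 6}ᶜ
  {4, 6}  = {1, 2, 3, 5}ᶜ
  {1, 2, 3, 4}  = {1, 2, 4} ∪ {1, 3}
  {1, 2, 4, 5}  = {1, 2, 4} ∪ {1, 2, 5}
  {1, 2, 4, 6}  = {1, 2, 4} ∪ {1, 2, 6}
  {1, 3, 4, 5}  = {3, 4, 5} ∪ {1, 3}
  {1, 3, 4, 6}  = {1, 3} ∪ {3, 4, 6}
  {3, 4, 5, 6}  = {3, 4, 5} ∪ {3, 5, 6}
  {1, 2, 3, 4, 5}  = {3, 4, 5} ∪ {1, 2, 4}
  {1, 2, 3, 4, 6}  = {1, 2, 4} ∪ {1, 2, 3, 6}
  {1, 2, 4, 5, 6}  = {1, 2, 4} ∪ {2, 4, 5, 6}
  {1, 3, 4, 5, 6}  = {1, 3, 5, 6} ∪ {3, 4, 5}
  {2, 3, 4, 5, 6}  = {3, 4, 5} ∪ {2, 4, 5, 6}
Round 3: 18 new —
  {1}  = {2, 3, 4, 5, 6}ᶜ
  {2}  = {1, 3, 4, 5, 6}ᶜ
  {3}  = {1, 2, 4, 5, 6}ᶜ
  {5}  = {1, 2, 3, 4, 6}ᶜ
  {6}  = {1, 2, 3, 4, 5}ᶜ
  {1, 2}  = {3, 4, 5, 6}ᶜ
  {2, 5}  = {1, 3, 4, 6}ᶜ
  {2, 6}  = {1, 3, 4, 5}ᶜ
  {3, 5}  = {1, 2, 4, 6}ᶜ
  {3, 6}  = {1, 2, 4, 5}ᶜ
  {5, 6}  = {1, 2, 3, 4}ᶜ
  {1, 3, 4}  = {3, 4} ∪ {1, 3}
  {2, 3, 4}  = {3, 4} ∪ {2, 4}
  {2, 4, 5}  = {4, 5} ∪ {2, 4}
  {2, 4, 6}  = {4, 6} ∪ {2, 4}
  {4, 5, 6}  = {4, 5} ∪ {4, 6}
  {2, 3, 4, 5}  = {3, 4, 5} ∪ {2, 4}
  {2, 3, 4, 6}  = {3, 4, 6} ∪ {2, 4}
Round 4 (15 new):
  {1, 4}  = {4} ∪ {1}
  {1, 5}  = {2, 3, 4, 6}ᶜ
  {1, 6}  = {2, 3, 4, 5}ᶜ
  {2, 3}  = {2} ∪ {3}
  {1, 2, 3}  = {4, 5, 6}ᶜ
  {1, 3, 5}  = {2, 4, 6}ᶜ
  {1, 3, 6}  = {2, 4, 5}ᶜ
  {1, 4, 5}  = {4, 5} ∪ {1}
  {1, 4, 6}  = {1} ∪ {4, 6}
  {1, 5, 6}  = {2, 3, 4}ᶜ
  {2, 3, 5}  = {2} ∪ {3, 5}
  {2, 3, 6}  = {2} ∪ {3, 6}
  {2, 5, 6}  = {1, 3, 4}ᶜ
  {1, 4, 5, 6}  = {4, 5, 6} ∪ {1}
  {2, 3, 5, 6}  = {2} ∪ {3, 5, 6}
Round 5: already closed under ᶜ and ∪.

σ(𝒢) = { {}, {1}, {2}, {3}, {4}, {5}, {6}, {1, 2}, {1, 3}, {1, 4}, {1, 5}, {1, 6}, {2, 3}, {2, 4}, {2, 5}, {2, 6}, {3, 4}, {3, 5}, {3, 6}, {4, 5}, {4, 6}, {5, 6}, {1, 2, 3}, {1, 2, 4}, {1, 2, 5}, {1, 2, 6}, {1, 3, 4}, {1, 3, 5}, {1, 3, 6}, {1, 4, 5}, {1, 4, 6}, {1, 5, 6}, {2, 3, 4}, {2, 3, 5}, {2, 3, 6}, {2, 4, 5}, {2, 4, 6}, {2, 5, 6}, {3, 4, 5}, {3, 4, 6}, {3, 5, 6}, {4, 5, 6}, {1, 2, 3, 4}, {1, 2, 3, 5}, {1, 2, 3, 6}, {1, 2, 4, 5}, {1, 2, 4, 6}, {1, 2, 5, 6}, {1, 3, 4, 5}, {1, 3, 4, 6}, {1, 3, 5, 6}, {1, 4, 5, 6}, {2, 3, 4, 5}, {2, 3, 4, 6}, {2, 3, 5, 6}, {2, 4, 5, 6}, {3, 4, 5, 6}, {1, 2, 3, 4, 5}, {1, 2, 3, 4, 6}, {1, 2, 3, 5, 6}, {1, 2, 4, 5, 6}, {1, 3, 4, 5, 6}, {2, 3, 4, 5, 6}, Ω }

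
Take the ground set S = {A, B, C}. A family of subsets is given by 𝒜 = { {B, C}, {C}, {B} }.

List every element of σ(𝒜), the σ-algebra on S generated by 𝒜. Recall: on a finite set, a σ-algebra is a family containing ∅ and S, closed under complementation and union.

Answer: σ(𝒜) = { {}, {A}, {B}, {C}, {A, B}, {A, C}, {B, C}, S }

Check:
Start: 𝒜 ∪ {∅, S} = { {}, {B}, {C}, {B, C}, S }.
Pass 1: 3 new —
  {A}  = {B, C}ᶜ
  {A, B}  = {C}ᶜ
  {A, C}  = {B}ᶜ
  |family| = 8
After Pass 2 the family is unchanged; done.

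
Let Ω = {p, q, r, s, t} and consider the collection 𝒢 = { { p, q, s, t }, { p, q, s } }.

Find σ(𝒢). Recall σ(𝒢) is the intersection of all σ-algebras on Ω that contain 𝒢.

Begin from { {}, { p, q, s }, { p, q, s, t }, Ω } (that is, 𝒢 plus ∅ and Ω).
Step 1: +2 →
  { r }  = ᶜ of { p, q, s, t }
  { r, t }  = ᶜ of { p, q, s }
  (now 6)
Step 2 adds 1:
  { p, q, r, s }  = { r } ∪ { p, q, s }
  (now 7)
Step 3 adds 1:
  { t }  = ᶜ of { p, q, r, s }
  (now 8)
Step 4: no new sets; the family is a σ-algebra.

Therefore σ(𝒢) = { {}, { r }, { t }, { r, t }, { p, q, s }, { p, q, r, s }, { p, q, s, t }, Ω } (|σ(𝒢)| = 8).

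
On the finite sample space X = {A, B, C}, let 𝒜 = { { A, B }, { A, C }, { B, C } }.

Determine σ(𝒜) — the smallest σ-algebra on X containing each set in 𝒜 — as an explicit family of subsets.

σ(𝒜) = { {}, { A }, { B }, { C }, { A, B }, { A, C }, { B, C }, X }

Check:
Begin from { {}, { A, B }, { A, C }, { B, C }, X } (that is, 𝒜 plus ∅ and X).
Pass 1 adds 3:
  { A }  = { B, C }ᶜ
  { B }  = { A, C }ᶜ
  { C }  = { A, B }ᶜ
Pass 2: already closed under ᶜ and ∪.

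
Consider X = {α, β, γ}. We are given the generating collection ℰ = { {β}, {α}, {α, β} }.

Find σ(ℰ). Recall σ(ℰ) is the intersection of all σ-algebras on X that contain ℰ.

Start: ℰ ∪ {∅, X} = { {}, {α}, {β}, {α, β}, X }.
Step 1: +3 →
  {γ}  = X∖{α, β}
  {α, γ}  = X∖{β}
  {β, γ}  = X∖{α}
  |family| = 8
Step 2 adds nothing — fixpoint reached.

|σ(ℰ)| = 8.  σ(ℰ) = { {}, {α}, {β}, {γ}, {α, β}, {α, γ}, {β, γ}, X }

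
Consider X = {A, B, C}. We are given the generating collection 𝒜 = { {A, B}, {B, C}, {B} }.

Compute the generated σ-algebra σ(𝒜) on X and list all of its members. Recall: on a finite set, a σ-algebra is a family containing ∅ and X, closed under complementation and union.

σ(𝒜) = { {}, {A}, {B}, {C}, {A, B}, {A, C}, {B, C}, X }

Derivation:
Seed the family with 𝒜 together with ∅ and X: { {}, {B}, {A, B}, {B, C}, X }.
Round 1: 3 new —
  {A}  = ᶜ of {B, C}
  {C}  = ᶜ of {A, B}
  {A, C}  = ᶜ of {B}
  — 8 sets.
Round 2: stable.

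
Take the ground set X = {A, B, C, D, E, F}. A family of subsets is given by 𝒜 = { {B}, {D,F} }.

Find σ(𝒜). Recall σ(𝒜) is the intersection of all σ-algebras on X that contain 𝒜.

Seed the family with 𝒜 together with ∅ and X: { ∅, {B}, {D,F}, X }.
Iteration 1: 3 new —
  {B,D,F}  = {B} ∪ {D,F}
  {A,B,C,E}  = X∖{D,F}
  {A,C,D,E,F}  = X∖{B}
Iteration 2: +1 →
  {A,C,E}  = X∖{B,D,F}
Iteration 3 adds nothing — fixpoint reached.

Therefore σ(𝒜) = { ∅, {B}, {D,F}, {A,C,E}, {B,D,F}, {A,B,C,E}, {A,C,D,E,F}, X } (|σ(𝒜)| = 8).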